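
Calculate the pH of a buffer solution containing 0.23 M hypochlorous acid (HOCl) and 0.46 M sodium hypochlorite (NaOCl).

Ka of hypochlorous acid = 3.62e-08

pKa = -log(3.62e-08) = 7.44. pH = pKa + log([A⁻]/[HA]) = 7.44 + log(0.46/0.23)

pH = 7.74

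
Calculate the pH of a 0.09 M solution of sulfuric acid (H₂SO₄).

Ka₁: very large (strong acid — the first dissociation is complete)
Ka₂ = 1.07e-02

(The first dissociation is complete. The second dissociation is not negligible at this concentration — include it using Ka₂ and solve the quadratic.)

First dissociation is complete: [H⁺]₀ = [HSO₄⁻]₀ = C = 0.09 M. Second dissociation HSO₄⁻ ⇌ H⁺ + SO₄²⁻: let x = [SO₄²⁻]. Ka₂ = (C + x)·x / (C − x) = 1.07e-02 → x² + (C + Ka₂)·x − Ka₂·C = 0 → x² + 0.10070·x − 9.630e-04 = 0. x = (−0.10070 + √(0.10070² + 4 × 9.630e-04)) / 2 = 8.7949e-03 M. [H⁺] = C + x = 0.09 + 8.7949e-03 = 9.8795e-02 M. pH = -log(9.8795e-02) = 1.01.

pH = 1.01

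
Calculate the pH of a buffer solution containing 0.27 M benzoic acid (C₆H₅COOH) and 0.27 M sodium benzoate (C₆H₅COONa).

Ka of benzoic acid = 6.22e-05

pKa = -log(6.22e-05) = 4.21. pH = pKa + log([A⁻]/[HA]) = 4.21 + log(0.27/0.27)

pH = 4.21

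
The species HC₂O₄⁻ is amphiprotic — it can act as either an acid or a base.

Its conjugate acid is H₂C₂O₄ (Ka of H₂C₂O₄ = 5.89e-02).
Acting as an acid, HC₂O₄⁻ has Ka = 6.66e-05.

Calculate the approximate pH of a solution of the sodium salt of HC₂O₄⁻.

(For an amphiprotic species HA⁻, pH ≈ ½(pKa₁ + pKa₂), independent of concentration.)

pKa₁ = -log(5.89e-02) = 1.23; pKa₂ = -log(6.66e-05) = 4.18. For an amphiprotic species, pH ≈ ½(pKa₁ + pKa₂) = ½(1.23 + 4.18) = 2.70.

pH = 2.70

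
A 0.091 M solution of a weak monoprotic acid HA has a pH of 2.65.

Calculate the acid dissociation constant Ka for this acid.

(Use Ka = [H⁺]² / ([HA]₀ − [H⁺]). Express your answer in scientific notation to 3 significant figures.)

[H⁺] = 10^(−pH) = 10^(−2.65) = 2.239e-03 M. For HA ⇌ H⁺ + A⁻, Ka = [H⁺][A⁻]/[HA] = [H⁺]² / ([HA]₀ − [H⁺]) = (2.239e-03)² / (0.091 − 2.239e-03) = 5.65e-05.

K_a = 5.65e-05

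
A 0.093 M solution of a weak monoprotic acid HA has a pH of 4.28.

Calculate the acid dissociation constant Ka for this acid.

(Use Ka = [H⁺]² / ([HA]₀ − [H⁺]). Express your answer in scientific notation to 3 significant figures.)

[H⁺] = 10^(−pH) = 10^(−4.28) = 5.248e-05 M. For HA ⇌ H⁺ + A⁻, Ka = [H⁺][A⁻]/[HA] = [H⁺]² / ([HA]₀ − [H⁺]) = (5.248e-05)² / (0.093 − 5.248e-05) = 2.96e-08.

K_a = 2.96e-08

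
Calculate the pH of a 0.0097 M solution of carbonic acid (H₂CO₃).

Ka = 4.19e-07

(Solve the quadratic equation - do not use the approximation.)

x² + Ka×x - Ka×C = 0. Using quadratic formula: [H⁺] = 6.3543e-05

pH = 4.20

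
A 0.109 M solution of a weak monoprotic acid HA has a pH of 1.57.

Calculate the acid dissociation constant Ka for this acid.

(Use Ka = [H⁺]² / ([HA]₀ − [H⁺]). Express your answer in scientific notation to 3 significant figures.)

[H⁺] = 10^(−pH) = 10^(−1.57) = 2.692e-02 M. For HA ⇌ H⁺ + A⁻, Ka = [H⁺][A⁻]/[HA] = [H⁺]² / ([HA]₀ − [H⁺]) = (2.692e-02)² / (0.109 − 2.692e-02) = 8.83e-03.

K_a = 8.83e-03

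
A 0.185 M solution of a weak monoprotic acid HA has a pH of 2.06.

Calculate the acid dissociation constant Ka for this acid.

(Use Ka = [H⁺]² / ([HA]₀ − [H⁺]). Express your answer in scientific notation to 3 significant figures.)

[H⁺] = 10^(−pH) = 10^(−2.06) = 8.710e-03 M. For HA ⇌ H⁺ + A⁻, Ka = [H⁺][A⁻]/[HA] = [H⁺]² / ([HA]₀ − [H⁺]) = (8.710e-03)² / (0.185 − 8.710e-03) = 4.30e-04.

K_a = 4.30e-04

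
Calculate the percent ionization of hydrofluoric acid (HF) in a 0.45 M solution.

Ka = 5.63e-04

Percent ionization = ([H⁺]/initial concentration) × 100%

Using Ka equilibrium: x² + Ka×x - Ka×C = 0. Solving: [H⁺] = 1.5638e-02. Percent = (1.5638e-02/0.45) × 100

Percent ionization = 3.48%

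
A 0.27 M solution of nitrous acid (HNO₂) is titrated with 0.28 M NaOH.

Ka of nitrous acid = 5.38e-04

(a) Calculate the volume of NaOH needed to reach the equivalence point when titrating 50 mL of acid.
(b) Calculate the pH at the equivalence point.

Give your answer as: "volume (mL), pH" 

moles acid = 0.27 × 50/1000 = 0.0135 mol; V_base = moles/0.28 × 1000 = 48.2 mL. At equivalence only the conjugate base is present: [A⁻] = 0.0135/0.098 = 1.3745e-01 M. Kb = Kw/Ka = 1.86e-11; [OH⁻] = √(Kb × [A⁻]) = 1.5984e-06; pOH = 5.80; pH = 14 - pOH = 8.20.

V = 48.2 mL, pH = 8.20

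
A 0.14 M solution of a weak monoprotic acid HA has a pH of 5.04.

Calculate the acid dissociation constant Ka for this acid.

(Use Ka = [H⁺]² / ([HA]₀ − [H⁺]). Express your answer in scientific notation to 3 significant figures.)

[H⁺] = 10^(−pH) = 10^(−5.04) = 9.120e-06 M. For HA ⇌ H⁺ + A⁻, Ka = [H⁺][A⁻]/[HA] = [H⁺]² / ([HA]₀ − [H⁺]) = (9.120e-06)² / (0.14 − 9.120e-06) = 5.94e-10.

K_a = 5.94e-10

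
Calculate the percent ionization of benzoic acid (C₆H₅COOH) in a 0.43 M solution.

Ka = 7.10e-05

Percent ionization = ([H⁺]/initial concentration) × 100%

Using Ka equilibrium: x² + Ka×x - Ka×C = 0. Solving: [H⁺] = 5.4900e-03. Percent = (5.4900e-03/0.43) × 100

Percent ionization = 1.28%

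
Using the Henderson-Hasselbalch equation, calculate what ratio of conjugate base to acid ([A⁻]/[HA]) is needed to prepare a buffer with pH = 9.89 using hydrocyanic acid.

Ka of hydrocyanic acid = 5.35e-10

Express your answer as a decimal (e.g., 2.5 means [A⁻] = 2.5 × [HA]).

pKa = -log(5.35e-10) = 9.2716. pH = pKa + log([A⁻]/[HA]), so log([A⁻]/[HA]) = pH − pKa = 9.89 − 9.2716 = 0.6184. [A⁻]/[HA] = 10^(0.6184) = 4.15

[A⁻]/[HA] = 4.15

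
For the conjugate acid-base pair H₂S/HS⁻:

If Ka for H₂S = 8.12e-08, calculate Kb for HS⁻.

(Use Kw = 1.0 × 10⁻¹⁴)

For a conjugate pair Ka × Kb = Kw, so Kb = Kw/Ka = 1.0 × 10⁻¹⁴ / 8.12e-08 = 1.23e-07.

K_b = 1.23e-07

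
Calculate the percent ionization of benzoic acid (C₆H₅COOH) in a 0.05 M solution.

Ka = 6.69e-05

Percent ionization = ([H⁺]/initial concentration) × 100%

Using Ka equilibrium: x² + Ka×x - Ka×C = 0. Solving: [H⁺] = 1.7958e-03. Percent = (1.7958e-03/0.05) × 100

Percent ionization = 3.59%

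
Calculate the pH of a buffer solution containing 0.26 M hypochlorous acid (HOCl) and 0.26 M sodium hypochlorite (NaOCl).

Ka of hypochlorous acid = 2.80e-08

pKa = -log(2.80e-08) = 7.55. pH = pKa + log([A⁻]/[HA]) = 7.55 + log(0.26/0.26)

pH = 7.55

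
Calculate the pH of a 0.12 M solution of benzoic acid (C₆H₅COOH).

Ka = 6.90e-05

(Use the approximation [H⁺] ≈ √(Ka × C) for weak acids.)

[H⁺] = √(Ka × C) = √(6.90e-05 × 0.12) = 2.8775e-03. pH = -log(2.8775e-03)

pH = 2.54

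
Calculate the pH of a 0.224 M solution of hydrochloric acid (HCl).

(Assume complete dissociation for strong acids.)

[H⁺] = 0.224 M for strong acid. pH = -log[H⁺] = -log(0.224)

pH = 0.65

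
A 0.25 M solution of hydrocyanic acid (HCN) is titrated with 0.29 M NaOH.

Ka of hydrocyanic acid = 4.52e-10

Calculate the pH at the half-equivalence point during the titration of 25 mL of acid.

At half-equivalence [HA] = [A⁻], so Henderson-Hasselbalch gives pH = pKa = -log(4.52e-10) = 9.34.

pH = pKa = 9.34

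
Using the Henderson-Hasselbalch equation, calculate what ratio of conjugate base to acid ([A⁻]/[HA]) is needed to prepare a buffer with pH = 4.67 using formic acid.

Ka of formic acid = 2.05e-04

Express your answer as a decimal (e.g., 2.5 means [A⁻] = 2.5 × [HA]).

pKa = -log(2.05e-04) = 3.6882. pH = pKa + log([A⁻]/[HA]), so log([A⁻]/[HA]) = pH − pKa = 4.67 − 3.6882 = 0.9818. [A⁻]/[HA] = 10^(0.9818) = 9.59

[A⁻]/[HA] = 9.59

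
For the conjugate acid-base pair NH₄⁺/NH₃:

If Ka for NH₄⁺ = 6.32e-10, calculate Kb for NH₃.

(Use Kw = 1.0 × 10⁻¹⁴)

For a conjugate pair Ka × Kb = Kw, so Kb = Kw/Ka = 1.0 × 10⁻¹⁴ / 6.32e-10 = 1.58e-05.

K_b = 1.58e-05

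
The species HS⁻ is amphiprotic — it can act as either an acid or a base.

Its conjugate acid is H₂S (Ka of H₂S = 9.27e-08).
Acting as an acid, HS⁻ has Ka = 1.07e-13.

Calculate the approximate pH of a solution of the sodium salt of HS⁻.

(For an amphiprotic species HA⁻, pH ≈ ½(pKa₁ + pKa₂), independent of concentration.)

pKa₁ = -log(9.27e-08) = 7.03; pKa₂ = -log(1.07e-13) = 12.97. For an amphiprotic species, pH ≈ ½(pKa₁ + pKa₂) = ½(7.03 + 12.97) = 10.00.

pH = 10.00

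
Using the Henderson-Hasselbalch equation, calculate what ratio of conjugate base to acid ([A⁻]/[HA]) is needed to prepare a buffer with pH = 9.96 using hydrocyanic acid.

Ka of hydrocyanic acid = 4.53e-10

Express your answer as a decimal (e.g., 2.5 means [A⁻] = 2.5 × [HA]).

pKa = -log(4.53e-10) = 9.3439. pH = pKa + log([A⁻]/[HA]), so log([A⁻]/[HA]) = pH − pKa = 9.96 − 9.3439 = 0.6161. [A⁻]/[HA] = 10^(0.6161) = 4.13

[A⁻]/[HA] = 4.13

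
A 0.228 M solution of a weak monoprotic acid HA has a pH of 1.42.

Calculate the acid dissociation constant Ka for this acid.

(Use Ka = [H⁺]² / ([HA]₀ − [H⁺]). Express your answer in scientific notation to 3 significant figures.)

[H⁺] = 10^(−pH) = 10^(−1.42) = 3.802e-02 M. For HA ⇌ H⁺ + A⁻, Ka = [H⁺][A⁻]/[HA] = [H⁺]² / ([HA]₀ − [H⁺]) = (3.802e-02)² / (0.228 − 3.802e-02) = 7.61e-03.

K_a = 7.61e-03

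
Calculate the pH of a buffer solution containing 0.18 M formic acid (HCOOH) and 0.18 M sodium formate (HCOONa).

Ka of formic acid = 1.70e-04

pKa = -log(1.70e-04) = 3.77. pH = pKa + log([A⁻]/[HA]) = 3.77 + log(0.18/0.18)

pH = 3.77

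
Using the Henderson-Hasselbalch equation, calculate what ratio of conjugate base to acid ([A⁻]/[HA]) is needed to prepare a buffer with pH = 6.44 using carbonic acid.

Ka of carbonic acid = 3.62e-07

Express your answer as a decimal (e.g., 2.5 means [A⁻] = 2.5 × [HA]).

pKa = -log(3.62e-07) = 6.4413. pH = pKa + log([A⁻]/[HA]), so log([A⁻]/[HA]) = pH − pKa = 6.44 − 6.4413 = -0.0013. [A⁻]/[HA] = 10^(-0.0013) = 0.997

[A⁻]/[HA] = 0.997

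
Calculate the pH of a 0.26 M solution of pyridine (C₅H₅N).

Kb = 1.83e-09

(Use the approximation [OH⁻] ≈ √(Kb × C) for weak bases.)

[OH⁻] = √(Kb × C) = √(1.83e-09 × 0.26) = 2.1813e-05. pOH = 4.66, pH = 14 - pOH

pH = 9.34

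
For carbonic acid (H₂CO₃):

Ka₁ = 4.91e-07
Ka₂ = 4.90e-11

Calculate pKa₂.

pKa₂ = -log(Ka₂) = -log(4.90e-11) = 10.31.

pK_{a2} = 10.31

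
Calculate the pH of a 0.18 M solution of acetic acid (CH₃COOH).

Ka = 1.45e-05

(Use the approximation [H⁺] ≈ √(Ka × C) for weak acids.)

[H⁺] = √(Ka × C) = √(1.45e-05 × 0.18) = 1.6155e-03. pH = -log(1.6155e-03)

pH = 2.79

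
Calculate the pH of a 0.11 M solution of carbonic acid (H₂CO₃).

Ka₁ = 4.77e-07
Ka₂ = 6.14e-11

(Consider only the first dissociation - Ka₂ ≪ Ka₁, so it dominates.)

First dissociation dominates. From Ka₁ = [H⁺][HA⁻]/[H₂A], x² + Ka₁·x − Ka₁·C = 0 with C = 0.11 M and Ka₁ = 4.77e-07. Solving: [H⁺] = (−Ka₁ + √(Ka₁² + 4·Ka₁·C)) / 2 = 2.2882e-04 M. pH = -log(2.2882e-04) = 3.64.

pH = 3.64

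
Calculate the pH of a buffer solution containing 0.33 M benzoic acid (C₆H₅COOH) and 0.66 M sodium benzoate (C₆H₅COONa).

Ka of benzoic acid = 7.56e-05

pKa = -log(7.56e-05) = 4.12. pH = pKa + log([A⁻]/[HA]) = 4.12 + log(0.66/0.33)

pH = 4.42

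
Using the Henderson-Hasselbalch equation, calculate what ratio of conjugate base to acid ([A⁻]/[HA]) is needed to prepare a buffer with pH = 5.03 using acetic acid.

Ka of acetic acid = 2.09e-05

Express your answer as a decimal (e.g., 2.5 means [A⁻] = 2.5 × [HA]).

pKa = -log(2.09e-05) = 4.6799. pH = pKa + log([A⁻]/[HA]), so log([A⁻]/[HA]) = pH − pKa = 5.03 − 4.6799 = 0.3501. [A⁻]/[HA] = 10^(0.3501) = 2.24

[A⁻]/[HA] = 2.24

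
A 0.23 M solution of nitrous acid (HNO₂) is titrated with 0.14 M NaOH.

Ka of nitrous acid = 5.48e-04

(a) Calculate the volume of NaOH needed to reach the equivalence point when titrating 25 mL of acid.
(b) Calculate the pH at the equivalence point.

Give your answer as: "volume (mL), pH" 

moles acid = 0.23 × 25/1000 = 0.00575 mol; V_base = moles/0.14 × 1000 = 41.1 mL. At equivalence only the conjugate base is present: [A⁻] = 0.00575/0.066 = 8.7027e-02 M. Kb = Kw/Ka = 1.82e-11; [OH⁻] = √(Kb × [A⁻]) = 1.2602e-06; pOH = 5.90; pH = 14 - pOH = 8.10.

V = 41.1 mL, pH = 8.10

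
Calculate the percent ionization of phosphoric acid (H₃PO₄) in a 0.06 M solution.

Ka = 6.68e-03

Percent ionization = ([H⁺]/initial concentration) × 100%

Using Ka equilibrium: x² + Ka×x - Ka×C = 0. Solving: [H⁺] = 1.6957e-02. Percent = (1.6957e-02/0.06) × 100

Percent ionization = 28.3%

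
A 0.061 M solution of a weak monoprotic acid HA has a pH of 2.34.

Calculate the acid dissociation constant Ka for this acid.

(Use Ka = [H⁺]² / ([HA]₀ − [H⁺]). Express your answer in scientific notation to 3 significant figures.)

[H⁺] = 10^(−pH) = 10^(−2.34) = 4.571e-03 M. For HA ⇌ H⁺ + A⁻, Ka = [H⁺][A⁻]/[HA] = [H⁺]² / ([HA]₀ − [H⁺]) = (4.571e-03)² / (0.061 − 4.571e-03) = 3.70e-04.

K_a = 3.70e-04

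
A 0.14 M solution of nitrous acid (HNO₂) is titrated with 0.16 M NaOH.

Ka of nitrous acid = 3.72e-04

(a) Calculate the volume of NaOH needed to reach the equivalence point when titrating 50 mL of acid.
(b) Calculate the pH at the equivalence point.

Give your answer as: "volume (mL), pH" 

moles acid = 0.14 × 50/1000 = 0.007 mol; V_base = moles/0.16 × 1000 = 43.8 mL. At equivalence only the conjugate base is present: [A⁻] = 0.007/0.094 = 7.4667e-02 M. Kb = Kw/Ka = 2.69e-11; [OH⁻] = √(Kb × [A⁻]) = 1.4167e-06; pOH = 5.85; pH = 14 - pOH = 8.15.

V = 43.8 mL, pH = 8.15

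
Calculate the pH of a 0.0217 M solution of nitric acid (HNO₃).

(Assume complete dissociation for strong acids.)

[H⁺] = 0.0217 M for strong acid. pH = -log[H⁺] = -log(0.0217)

pH = 1.66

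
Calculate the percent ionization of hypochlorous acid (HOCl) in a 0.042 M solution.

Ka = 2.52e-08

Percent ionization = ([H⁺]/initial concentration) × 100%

Using Ka equilibrium: x² + Ka×x - Ka×C = 0. Solving: [H⁺] = 3.2520e-05. Percent = (3.2520e-05/0.042) × 100

Percent ionization = 0.0774%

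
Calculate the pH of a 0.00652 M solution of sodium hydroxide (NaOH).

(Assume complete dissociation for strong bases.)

[OH⁻] = 0.00652 M for strong base. pOH = -log[OH⁻] = 2.19, pH = 14 - pOH

pH = 11.81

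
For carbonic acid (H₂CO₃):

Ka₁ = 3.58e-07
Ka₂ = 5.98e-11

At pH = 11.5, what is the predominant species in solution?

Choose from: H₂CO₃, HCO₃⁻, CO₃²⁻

pKa₁ = 6.45, pKa₂ = 10.22. For a polyprotic acid the predominant species crosses at each pKa: below pKa_n the protonated form dominates, above it the deprotonated form does. At pH = 11.5, the predominant species is CO₃²⁻.

CO₃²⁻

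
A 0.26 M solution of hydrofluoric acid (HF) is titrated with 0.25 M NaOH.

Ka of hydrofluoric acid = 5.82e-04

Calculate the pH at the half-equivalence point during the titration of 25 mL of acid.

At half-equivalence [HA] = [A⁻], so Henderson-Hasselbalch gives pH = pKa = -log(5.82e-04) = 3.24.

pH = pKa = 3.24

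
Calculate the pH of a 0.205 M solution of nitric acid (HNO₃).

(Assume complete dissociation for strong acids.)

[H⁺] = 0.205 M for strong acid. pH = -log[H⁺] = -log(0.205)

pH = 0.69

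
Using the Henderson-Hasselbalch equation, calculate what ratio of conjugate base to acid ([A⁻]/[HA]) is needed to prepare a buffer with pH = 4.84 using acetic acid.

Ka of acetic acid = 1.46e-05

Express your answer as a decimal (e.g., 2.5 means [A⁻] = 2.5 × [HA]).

pKa = -log(1.46e-05) = 4.8356. pH = pKa + log([A⁻]/[HA]), so log([A⁻]/[HA]) = pH − pKa = 4.84 − 4.8356 = 0.0044. [A⁻]/[HA] = 10^(0.0044) = 1.01

[A⁻]/[HA] = 1.01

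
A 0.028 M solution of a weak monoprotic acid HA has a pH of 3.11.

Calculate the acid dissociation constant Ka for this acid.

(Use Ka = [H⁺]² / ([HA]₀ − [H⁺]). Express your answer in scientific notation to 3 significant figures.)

[H⁺] = 10^(−pH) = 10^(−3.11) = 7.762e-04 M. For HA ⇌ H⁺ + A⁻, Ka = [H⁺][A⁻]/[HA] = [H⁺]² / ([HA]₀ − [H⁺]) = (7.762e-04)² / (0.028 − 7.762e-04) = 2.21e-05.

K_a = 2.21e-05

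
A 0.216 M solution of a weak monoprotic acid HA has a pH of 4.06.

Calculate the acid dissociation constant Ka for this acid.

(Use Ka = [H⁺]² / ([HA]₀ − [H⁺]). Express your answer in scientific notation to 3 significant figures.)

[H⁺] = 10^(−pH) = 10^(−4.06) = 8.710e-05 M. For HA ⇌ H⁺ + A⁻, Ka = [H⁺][A⁻]/[HA] = [H⁺]² / ([HA]₀ − [H⁺]) = (8.710e-05)² / (0.216 − 8.710e-05) = 3.51e-08.

K_a = 3.51e-08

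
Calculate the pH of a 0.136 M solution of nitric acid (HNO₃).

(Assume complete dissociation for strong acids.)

[H⁺] = 0.136 M for strong acid. pH = -log[H⁺] = -log(0.136)

pH = 0.87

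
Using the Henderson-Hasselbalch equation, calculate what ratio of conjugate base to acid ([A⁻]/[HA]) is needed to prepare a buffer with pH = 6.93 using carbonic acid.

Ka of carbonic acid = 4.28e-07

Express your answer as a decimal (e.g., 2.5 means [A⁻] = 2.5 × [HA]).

pKa = -log(4.28e-07) = 6.3686. pH = pKa + log([A⁻]/[HA]), so log([A⁻]/[HA]) = pH − pKa = 6.93 − 6.3686 = 0.5614. [A⁻]/[HA] = 10^(0.5614) = 3.64

[A⁻]/[HA] = 3.64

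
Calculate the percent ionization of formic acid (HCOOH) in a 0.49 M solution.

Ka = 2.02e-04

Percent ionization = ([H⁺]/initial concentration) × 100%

Using Ka equilibrium: x² + Ka×x - Ka×C = 0. Solving: [H⁺] = 9.8484e-03. Percent = (9.8484e-03/0.49) × 100

Percent ionization = 2.01%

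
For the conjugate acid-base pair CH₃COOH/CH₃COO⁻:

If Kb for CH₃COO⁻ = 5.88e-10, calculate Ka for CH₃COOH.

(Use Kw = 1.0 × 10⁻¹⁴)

For a conjugate pair Ka × Kb = Kw, so Ka = Kw/Kb = 1.0 × 10⁻¹⁴ / 5.88e-10 = 1.70e-05.

K_a = 1.70e-05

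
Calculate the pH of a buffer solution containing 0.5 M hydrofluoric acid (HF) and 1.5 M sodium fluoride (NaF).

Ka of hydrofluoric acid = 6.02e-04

pKa = -log(6.02e-04) = 3.22. pH = pKa + log([A⁻]/[HA]) = 3.22 + log(1.5/0.5)

pH = 3.70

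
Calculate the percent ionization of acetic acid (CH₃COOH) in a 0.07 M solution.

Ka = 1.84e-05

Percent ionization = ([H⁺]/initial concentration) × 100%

Using Ka equilibrium: x² + Ka×x - Ka×C = 0. Solving: [H⁺] = 1.1257e-03. Percent = (1.1257e-03/0.07) × 100

Percent ionization = 1.61%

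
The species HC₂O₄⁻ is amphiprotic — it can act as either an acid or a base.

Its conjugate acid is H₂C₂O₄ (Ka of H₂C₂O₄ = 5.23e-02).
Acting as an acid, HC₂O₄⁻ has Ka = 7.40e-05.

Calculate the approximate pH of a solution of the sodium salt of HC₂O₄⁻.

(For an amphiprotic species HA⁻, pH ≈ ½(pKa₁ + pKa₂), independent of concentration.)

pKa₁ = -log(5.23e-02) = 1.28; pKa₂ = -log(7.40e-05) = 4.13. For an amphiprotic species, pH ≈ ½(pKa₁ + pKa₂) = ½(1.28 + 4.13) = 2.71.

pH = 2.71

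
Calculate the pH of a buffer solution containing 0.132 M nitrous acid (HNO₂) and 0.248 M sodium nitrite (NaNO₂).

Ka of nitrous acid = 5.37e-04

pKa = -log(5.37e-04) = 3.27. pH = pKa + log([A⁻]/[HA]) = 3.27 + log(0.248/0.132)

pH = 3.54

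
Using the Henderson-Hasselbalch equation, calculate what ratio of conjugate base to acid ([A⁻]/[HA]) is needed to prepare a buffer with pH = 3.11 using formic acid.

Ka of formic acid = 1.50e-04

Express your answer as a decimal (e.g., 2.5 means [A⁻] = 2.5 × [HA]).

pKa = -log(1.50e-04) = 3.8239. pH = pKa + log([A⁻]/[HA]), so log([A⁻]/[HA]) = pH − pKa = 3.11 − 3.8239 = -0.7139. [A⁻]/[HA] = 10^(-0.7139) = 0.193

[A⁻]/[HA] = 0.193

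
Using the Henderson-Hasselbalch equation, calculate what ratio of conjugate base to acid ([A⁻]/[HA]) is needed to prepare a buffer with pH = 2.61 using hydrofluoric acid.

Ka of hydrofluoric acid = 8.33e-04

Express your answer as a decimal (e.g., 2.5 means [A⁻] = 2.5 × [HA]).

pKa = -log(8.33e-04) = 3.0794. pH = pKa + log([A⁻]/[HA]), so log([A⁻]/[HA]) = pH − pKa = 2.61 − 3.0794 = -0.4694. [A⁻]/[HA] = 10^(-0.4694) = 0.339

[A⁻]/[HA] = 0.339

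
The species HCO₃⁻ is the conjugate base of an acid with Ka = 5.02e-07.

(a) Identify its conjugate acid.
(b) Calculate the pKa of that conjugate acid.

(a) The conjugate acid is formed by adding one H⁺ to HCO₃⁻, giving H₂CO₃. (b) pKa = -log(Ka) = -log(5.02e-07) = 6.30.

Conjugate acid: H₂CO₃; pK_a = 6.30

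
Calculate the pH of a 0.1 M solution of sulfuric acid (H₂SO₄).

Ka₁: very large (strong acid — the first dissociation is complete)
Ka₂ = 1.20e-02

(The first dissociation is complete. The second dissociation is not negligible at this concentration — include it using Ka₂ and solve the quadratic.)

First dissociation is complete: [H⁺]₀ = [HSO₄⁻]₀ = C = 0.1 M. Second dissociation HSO₄⁻ ⇌ H⁺ + SO₄²⁻: let x = [SO₄²⁻]. Ka₂ = (C + x)·x / (C − x) = 1.20e-02 → x² + (C + Ka₂)·x − Ka₂·C = 0 → x² + 0.11200·x − 1.200e-03 = 0. x = (−0.11200 + √(0.11200² + 4 × 1.200e-03)) / 2 = 9.8483e-03 M. [H⁺] = C + x = 0.1 + 9.8483e-03 = 1.0985e-01 M. pH = -log(1.0985e-01) = 0.96.

pH = 0.96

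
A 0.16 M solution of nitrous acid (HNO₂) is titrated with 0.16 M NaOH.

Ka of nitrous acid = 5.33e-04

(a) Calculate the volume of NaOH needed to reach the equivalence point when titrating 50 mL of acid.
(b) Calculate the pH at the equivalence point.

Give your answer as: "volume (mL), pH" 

moles acid = 0.16 × 50/1000 = 0.008 mol; V_base = moles/0.16 × 1000 = 50.0 mL. At equivalence only the conjugate base is present: [A⁻] = 0.008/0.100 = 8.0000e-02 M. Kb = Kw/Ka = 1.88e-11; [OH⁻] = √(Kb × [A⁻]) = 1.2251e-06; pOH = 5.91; pH = 14 - pOH = 8.09.

V = 50.0 mL, pH = 8.09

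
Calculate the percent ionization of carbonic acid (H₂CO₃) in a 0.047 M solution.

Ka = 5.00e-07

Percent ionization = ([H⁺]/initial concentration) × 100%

Using Ka equilibrium: x² + Ka×x - Ka×C = 0. Solving: [H⁺] = 1.5305e-04. Percent = (1.5305e-04/0.047) × 100

Percent ionization = 0.326%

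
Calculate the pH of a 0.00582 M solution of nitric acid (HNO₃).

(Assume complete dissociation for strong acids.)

[H⁺] = 0.00582 M for strong acid. pH = -log[H⁺] = -log(0.00582)

pH = 2.24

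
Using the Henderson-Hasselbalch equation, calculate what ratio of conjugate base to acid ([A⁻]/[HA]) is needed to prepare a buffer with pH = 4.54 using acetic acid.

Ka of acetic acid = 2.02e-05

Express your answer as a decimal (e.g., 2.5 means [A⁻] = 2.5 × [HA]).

pKa = -log(2.02e-05) = 4.6946. pH = pKa + log([A⁻]/[HA]), so log([A⁻]/[HA]) = pH − pKa = 4.54 − 4.6946 = -0.1546. [A⁻]/[HA] = 10^(-0.1546) = 0.700

[A⁻]/[HA] = 0.700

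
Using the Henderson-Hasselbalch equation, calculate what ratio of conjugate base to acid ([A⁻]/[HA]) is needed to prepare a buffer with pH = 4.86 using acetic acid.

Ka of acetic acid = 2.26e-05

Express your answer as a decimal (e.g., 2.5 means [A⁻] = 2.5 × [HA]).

pKa = -log(2.26e-05) = 4.6459. pH = pKa + log([A⁻]/[HA]), so log([A⁻]/[HA]) = pH − pKa = 4.86 − 4.6459 = 0.2141. [A⁻]/[HA] = 10^(0.2141) = 1.64

[A⁻]/[HA] = 1.64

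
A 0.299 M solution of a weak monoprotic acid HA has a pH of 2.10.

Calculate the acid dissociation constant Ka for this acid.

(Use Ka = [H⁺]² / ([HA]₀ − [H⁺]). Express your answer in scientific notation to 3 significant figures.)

[H⁺] = 10^(−pH) = 10^(−2.10) = 7.943e-03 M. For HA ⇌ H⁺ + A⁻, Ka = [H⁺][A⁻]/[HA] = [H⁺]² / ([HA]₀ − [H⁺]) = (7.943e-03)² / (0.299 − 7.943e-03) = 2.17e-04.

K_a = 2.17e-04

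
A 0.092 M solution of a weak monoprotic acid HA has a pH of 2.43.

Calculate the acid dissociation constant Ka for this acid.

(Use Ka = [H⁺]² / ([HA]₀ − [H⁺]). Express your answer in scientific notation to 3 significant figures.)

[H⁺] = 10^(−pH) = 10^(−2.43) = 3.715e-03 M. For HA ⇌ H⁺ + A⁻, Ka = [H⁺][A⁻]/[HA] = [H⁺]² / ([HA]₀ − [H⁺]) = (3.715e-03)² / (0.092 − 3.715e-03) = 1.56e-04.

K_a = 1.56e-04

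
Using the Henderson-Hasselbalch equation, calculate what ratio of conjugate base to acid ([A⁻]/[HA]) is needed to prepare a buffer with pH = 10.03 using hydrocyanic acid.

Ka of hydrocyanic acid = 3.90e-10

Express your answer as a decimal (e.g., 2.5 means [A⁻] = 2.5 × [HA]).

pKa = -log(3.90e-10) = 9.4089. pH = pKa + log([A⁻]/[HA]), so log([A⁻]/[HA]) = pH − pKa = 10.03 − 9.4089 = 0.6211. [A⁻]/[HA] = 10^(0.6211) = 4.18

[A⁻]/[HA] = 4.18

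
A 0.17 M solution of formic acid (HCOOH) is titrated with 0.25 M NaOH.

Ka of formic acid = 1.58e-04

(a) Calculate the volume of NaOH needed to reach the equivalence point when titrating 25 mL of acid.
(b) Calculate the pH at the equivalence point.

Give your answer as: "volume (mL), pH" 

moles acid = 0.17 × 25/1000 = 0.00425 mol; V_base = moles/0.25 × 1000 = 17.0 mL. At equivalence only the conjugate base is present: [A⁻] = 0.00425/0.042 = 1.0119e-01 M. Kb = Kw/Ka = 6.33e-11; [OH⁻] = √(Kb × [A⁻]) = 2.5307e-06; pOH = 5.60; pH = 14 - pOH = 8.40.

V = 17.0 mL, pH = 8.40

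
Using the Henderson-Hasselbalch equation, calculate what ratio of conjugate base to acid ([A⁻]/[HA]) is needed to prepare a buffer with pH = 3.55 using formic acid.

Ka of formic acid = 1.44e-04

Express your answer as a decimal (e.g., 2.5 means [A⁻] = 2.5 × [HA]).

pKa = -log(1.44e-04) = 3.8416. pH = pKa + log([A⁻]/[HA]), so log([A⁻]/[HA]) = pH − pKa = 3.55 − 3.8416 = -0.2916. [A⁻]/[HA] = 10^(-0.2916) = 0.511

[A⁻]/[HA] = 0.511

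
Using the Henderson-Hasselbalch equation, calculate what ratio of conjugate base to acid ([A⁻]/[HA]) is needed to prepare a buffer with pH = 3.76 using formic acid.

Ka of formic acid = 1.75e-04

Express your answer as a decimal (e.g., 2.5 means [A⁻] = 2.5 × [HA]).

pKa = -log(1.75e-04) = 3.7570. pH = pKa + log([A⁻]/[HA]), so log([A⁻]/[HA]) = pH − pKa = 3.76 − 3.7570 = 0.0030. [A⁻]/[HA] = 10^(0.0030) = 1.01

[A⁻]/[HA] = 1.01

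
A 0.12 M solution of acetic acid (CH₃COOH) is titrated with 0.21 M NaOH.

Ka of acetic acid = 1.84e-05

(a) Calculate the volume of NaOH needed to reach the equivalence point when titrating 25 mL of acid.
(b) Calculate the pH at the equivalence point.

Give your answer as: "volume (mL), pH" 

moles acid = 0.12 × 25/1000 = 0.003 mol; V_base = moles/0.21 × 1000 = 14.3 mL. At equivalence only the conjugate base is present: [A⁻] = 0.003/0.039 = 7.6364e-02 M. Kb = Kw/Ka = 5.43e-10; [OH⁻] = √(Kb × [A⁻]) = 6.4422e-06; pOH = 5.19; pH = 14 - pOH = 8.81.

V = 14.3 mL, pH = 8.81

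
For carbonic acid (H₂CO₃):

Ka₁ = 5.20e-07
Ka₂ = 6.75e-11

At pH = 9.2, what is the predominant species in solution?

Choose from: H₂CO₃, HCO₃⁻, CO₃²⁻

pKa₁ = 6.28, pKa₂ = 10.17. For a polyprotic acid the predominant species crosses at each pKa: below pKa_n the protonated form dominates, above it the deprotonated form does. At pH = 9.2, the predominant species is HCO₃⁻.

HCO₃⁻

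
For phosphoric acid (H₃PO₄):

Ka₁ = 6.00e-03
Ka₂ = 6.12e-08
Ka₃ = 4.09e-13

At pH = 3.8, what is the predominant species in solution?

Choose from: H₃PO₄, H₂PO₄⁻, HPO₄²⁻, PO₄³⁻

pKa₁ = 2.22, pKa₂ = 7.21, pKa₃ = 12.39. For a polyprotic acid the predominant species crosses at each pKa: below pKa_n the protonated form dominates, above it the deprotonated form does. At pH = 3.8, the predominant species is H₂PO₄⁻.

H₂PO₄⁻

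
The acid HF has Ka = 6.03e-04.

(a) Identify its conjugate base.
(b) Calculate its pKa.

(a) The conjugate base is formed by removing one H⁺ from HF, giving F⁻. (b) pKa = -log(Ka) = -log(6.03e-04) = 3.22.

Conjugate base: F⁻; pK_a = 3.22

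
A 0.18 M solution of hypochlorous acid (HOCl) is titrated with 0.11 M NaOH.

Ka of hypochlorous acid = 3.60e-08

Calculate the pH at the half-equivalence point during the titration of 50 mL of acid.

At half-equivalence [HA] = [A⁻], so Henderson-Hasselbalch gives pH = pKa = -log(3.60e-08) = 7.44.

pH = pKa = 7.44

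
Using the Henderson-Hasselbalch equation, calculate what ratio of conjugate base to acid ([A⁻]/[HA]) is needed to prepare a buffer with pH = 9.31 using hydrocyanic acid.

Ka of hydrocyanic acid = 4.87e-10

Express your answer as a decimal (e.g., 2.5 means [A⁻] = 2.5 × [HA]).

pKa = -log(4.87e-10) = 9.3125. pH = pKa + log([A⁻]/[HA]), so log([A⁻]/[HA]) = pH − pKa = 9.31 − 9.3125 = -0.0025. [A⁻]/[HA] = 10^(-0.0025) = 0.994

[A⁻]/[HA] = 0.994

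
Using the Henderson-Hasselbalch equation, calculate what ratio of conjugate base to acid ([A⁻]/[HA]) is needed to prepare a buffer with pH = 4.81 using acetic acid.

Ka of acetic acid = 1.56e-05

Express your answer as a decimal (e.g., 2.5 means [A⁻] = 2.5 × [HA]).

pKa = -log(1.56e-05) = 4.8069. pH = pKa + log([A⁻]/[HA]), so log([A⁻]/[HA]) = pH − pKa = 4.81 − 4.8069 = 0.0031. [A⁻]/[HA] = 10^(0.0031) = 1.01

[A⁻]/[HA] = 1.01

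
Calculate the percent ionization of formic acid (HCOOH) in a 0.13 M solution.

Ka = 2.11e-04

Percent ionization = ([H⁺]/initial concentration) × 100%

Using Ka equilibrium: x² + Ka×x - Ka×C = 0. Solving: [H⁺] = 5.1329e-03. Percent = (5.1329e-03/0.13) × 100

Percent ionization = 3.95%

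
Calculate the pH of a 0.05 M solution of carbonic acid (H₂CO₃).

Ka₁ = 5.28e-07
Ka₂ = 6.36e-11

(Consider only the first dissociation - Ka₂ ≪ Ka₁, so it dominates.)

First dissociation dominates. From Ka₁ = [H⁺][HA⁻]/[H₂A], x² + Ka₁·x − Ka₁·C = 0 with C = 0.05 M and Ka₁ = 5.28e-07. Solving: [H⁺] = (−Ka₁ + √(Ka₁² + 4·Ka₁·C)) / 2 = 1.6222e-04 M. pH = -log(1.6222e-04) = 3.79.

pH = 3.79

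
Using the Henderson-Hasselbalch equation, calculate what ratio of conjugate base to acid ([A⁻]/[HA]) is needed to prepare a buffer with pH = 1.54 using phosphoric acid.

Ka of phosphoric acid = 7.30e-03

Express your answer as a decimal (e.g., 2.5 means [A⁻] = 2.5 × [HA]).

pKa = -log(7.30e-03) = 2.1367. pH = pKa + log([A⁻]/[HA]), so log([A⁻]/[HA]) = pH − pKa = 1.54 − 2.1367 = -0.5967. [A⁻]/[HA] = 10^(-0.5967) = 0.253

[A⁻]/[HA] = 0.253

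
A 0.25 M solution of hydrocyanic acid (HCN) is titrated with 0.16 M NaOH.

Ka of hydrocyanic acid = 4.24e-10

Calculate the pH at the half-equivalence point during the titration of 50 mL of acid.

At half-equivalence [HA] = [A⁻], so Henderson-Hasselbalch gives pH = pKa = -log(4.24e-10) = 9.37.

pH = pKa = 9.37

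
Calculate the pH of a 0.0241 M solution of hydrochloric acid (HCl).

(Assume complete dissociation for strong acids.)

[H⁺] = 0.0241 M for strong acid. pH = -log[H⁺] = -log(0.0241)

pH = 1.62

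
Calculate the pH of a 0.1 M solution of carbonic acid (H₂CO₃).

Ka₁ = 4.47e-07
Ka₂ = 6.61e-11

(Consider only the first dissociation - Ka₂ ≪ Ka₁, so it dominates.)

First dissociation dominates. From Ka₁ = [H⁺][HA⁻]/[H₂A], x² + Ka₁·x − Ka₁·C = 0 with C = 0.1 M and Ka₁ = 4.47e-07. Solving: [H⁺] = (−Ka₁ + √(Ka₁² + 4·Ka₁·C)) / 2 = 2.1120e-04 M. pH = -log(2.1120e-04) = 3.68.

pH = 3.68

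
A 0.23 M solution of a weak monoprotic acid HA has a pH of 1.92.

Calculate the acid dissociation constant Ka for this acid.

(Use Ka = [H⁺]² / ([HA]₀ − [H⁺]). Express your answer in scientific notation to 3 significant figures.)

[H⁺] = 10^(−pH) = 10^(−1.92) = 1.202e-02 M. For HA ⇌ H⁺ + A⁻, Ka = [H⁺][A⁻]/[HA] = [H⁺]² / ([HA]₀ − [H⁺]) = (1.202e-02)² / (0.23 − 1.202e-02) = 6.63e-04.

K_a = 6.63e-04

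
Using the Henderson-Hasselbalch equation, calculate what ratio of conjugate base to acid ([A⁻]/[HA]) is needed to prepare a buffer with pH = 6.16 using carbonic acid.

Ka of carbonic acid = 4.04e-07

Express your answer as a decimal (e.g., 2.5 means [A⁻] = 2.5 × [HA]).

pKa = -log(4.04e-07) = 6.3936. pH = pKa + log([A⁻]/[HA]), so log([A⁻]/[HA]) = pH − pKa = 6.16 − 6.3936 = -0.2336. [A⁻]/[HA] = 10^(-0.2336) = 0.584

[A⁻]/[HA] = 0.584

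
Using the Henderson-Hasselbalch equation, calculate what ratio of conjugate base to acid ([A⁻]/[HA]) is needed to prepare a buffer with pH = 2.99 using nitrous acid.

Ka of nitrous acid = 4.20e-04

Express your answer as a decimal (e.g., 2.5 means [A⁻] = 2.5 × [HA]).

pKa = -log(4.20e-04) = 3.3768. pH = pKa + log([A⁻]/[HA]), so log([A⁻]/[HA]) = pH − pKa = 2.99 − 3.3768 = -0.3868. [A⁻]/[HA] = 10^(-0.3868) = 0.410

[A⁻]/[HA] = 0.410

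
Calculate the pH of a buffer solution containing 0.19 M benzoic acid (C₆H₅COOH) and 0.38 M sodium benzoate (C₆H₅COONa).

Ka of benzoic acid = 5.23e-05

pKa = -log(5.23e-05) = 4.28. pH = pKa + log([A⁻]/[HA]) = 4.28 + log(0.38/0.19)

pH = 4.58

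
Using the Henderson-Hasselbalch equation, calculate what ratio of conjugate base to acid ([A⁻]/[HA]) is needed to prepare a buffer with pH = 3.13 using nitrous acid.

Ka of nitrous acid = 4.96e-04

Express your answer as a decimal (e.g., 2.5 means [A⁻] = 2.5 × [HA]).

pKa = -log(4.96e-04) = 3.3045. pH = pKa + log([A⁻]/[HA]), so log([A⁻]/[HA]) = pH − pKa = 3.13 − 3.3045 = -0.1745. [A⁻]/[HA] = 10^(-0.1745) = 0.669

[A⁻]/[HA] = 0.669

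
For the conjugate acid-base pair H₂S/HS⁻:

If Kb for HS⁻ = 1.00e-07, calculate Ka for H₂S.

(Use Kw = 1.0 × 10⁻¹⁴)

For a conjugate pair Ka × Kb = Kw, so Ka = Kw/Kb = 1.0 × 10⁻¹⁴ / 1.00e-07 = 1.00e-07.

K_a = 1.00e-07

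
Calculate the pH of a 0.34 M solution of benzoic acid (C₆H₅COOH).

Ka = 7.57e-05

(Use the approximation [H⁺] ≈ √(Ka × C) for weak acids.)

[H⁺] = √(Ka × C) = √(7.57e-05 × 0.34) = 5.0733e-03. pH = -log(5.0733e-03)

pH = 2.29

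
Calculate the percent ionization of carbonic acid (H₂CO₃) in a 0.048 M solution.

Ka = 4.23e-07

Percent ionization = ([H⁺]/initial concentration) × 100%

Using Ka equilibrium: x² + Ka×x - Ka×C = 0. Solving: [H⁺] = 1.4228e-04. Percent = (1.4228e-04/0.048) × 100

Percent ionization = 0.296%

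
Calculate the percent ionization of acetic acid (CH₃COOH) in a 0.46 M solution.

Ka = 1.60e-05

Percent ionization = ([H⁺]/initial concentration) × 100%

Using Ka equilibrium: x² + Ka×x - Ka×C = 0. Solving: [H⁺] = 2.7049e-03. Percent = (2.7049e-03/0.46) × 100

Percent ionization = 0.588%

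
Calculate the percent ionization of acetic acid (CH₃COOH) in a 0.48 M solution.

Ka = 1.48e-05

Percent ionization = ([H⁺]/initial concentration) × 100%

Using Ka equilibrium: x² + Ka×x - Ka×C = 0. Solving: [H⁺] = 2.6579e-03. Percent = (2.6579e-03/0.48) × 100

Percent ionization = 0.554%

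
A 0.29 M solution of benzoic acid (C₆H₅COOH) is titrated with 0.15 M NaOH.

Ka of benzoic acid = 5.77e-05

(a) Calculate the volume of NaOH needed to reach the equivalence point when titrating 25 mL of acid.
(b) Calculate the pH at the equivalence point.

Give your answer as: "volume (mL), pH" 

moles acid = 0.29 × 25/1000 = 0.00725 mol; V_base = moles/0.15 × 1000 = 48.3 mL. At equivalence only the conjugate base is present: [A⁻] = 0.00725/0.073 = 9.8864e-02 M. Kb = Kw/Ka = 1.73e-10; [OH⁻] = √(Kb × [A⁻]) = 4.1393e-06; pOH = 5.38; pH = 14 - pOH = 8.62.

V = 48.3 mL, pH = 8.62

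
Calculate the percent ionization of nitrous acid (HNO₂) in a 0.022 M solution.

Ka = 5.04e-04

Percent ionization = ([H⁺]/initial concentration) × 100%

Using Ka equilibrium: x² + Ka×x - Ka×C = 0. Solving: [H⁺] = 3.0874e-03. Percent = (3.0874e-03/0.022) × 100

Percent ionization = 14%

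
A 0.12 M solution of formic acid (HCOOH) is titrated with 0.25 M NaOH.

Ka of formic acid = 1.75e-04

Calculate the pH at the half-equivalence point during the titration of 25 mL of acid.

At half-equivalence [HA] = [A⁻], so Henderson-Hasselbalch gives pH = pKa = -log(1.75e-04) = 3.76.

pH = pKa = 3.76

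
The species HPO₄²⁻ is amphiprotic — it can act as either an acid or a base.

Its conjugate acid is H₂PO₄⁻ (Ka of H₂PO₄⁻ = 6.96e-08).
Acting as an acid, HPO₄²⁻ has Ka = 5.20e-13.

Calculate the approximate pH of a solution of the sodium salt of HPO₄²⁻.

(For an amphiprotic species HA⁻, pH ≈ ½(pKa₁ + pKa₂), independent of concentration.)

pKa₁ = -log(6.96e-08) = 7.16; pKa₂ = -log(5.20e-13) = 12.28. For an amphiprotic species, pH ≈ ½(pKa₁ + pKa₂) = ½(7.16 + 12.28) = 9.72.

pH = 9.72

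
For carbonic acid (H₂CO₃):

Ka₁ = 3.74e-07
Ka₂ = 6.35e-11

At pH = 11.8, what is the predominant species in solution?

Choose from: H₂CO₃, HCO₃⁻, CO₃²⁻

pKa₁ = 6.43, pKa₂ = 10.20. For a polyprotic acid the predominant species crosses at each pKa: below pKa_n the protonated form dominates, above it the deprotonated form does. At pH = 11.8, the predominant species is CO₃²⁻.

CO₃²⁻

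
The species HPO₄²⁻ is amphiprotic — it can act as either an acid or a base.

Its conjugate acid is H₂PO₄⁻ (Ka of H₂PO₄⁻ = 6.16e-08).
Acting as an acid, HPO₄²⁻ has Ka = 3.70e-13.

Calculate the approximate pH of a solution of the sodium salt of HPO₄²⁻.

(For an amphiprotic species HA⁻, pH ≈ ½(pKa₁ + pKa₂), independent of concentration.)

pKa₁ = -log(6.16e-08) = 7.21; pKa₂ = -log(3.70e-13) = 12.43. For an amphiprotic species, pH ≈ ½(pKa₁ + pKa₂) = ½(7.21 + 12.43) = 9.82.

pH = 9.82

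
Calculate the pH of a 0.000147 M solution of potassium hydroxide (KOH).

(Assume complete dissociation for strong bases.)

[OH⁻] = 0.000147 M for strong base. pOH = -log[OH⁻] = 3.83, pH = 14 - pOH

pH = 10.17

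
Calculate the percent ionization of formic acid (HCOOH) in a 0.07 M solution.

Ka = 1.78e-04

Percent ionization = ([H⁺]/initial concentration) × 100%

Using Ka equilibrium: x² + Ka×x - Ka×C = 0. Solving: [H⁺] = 3.4420e-03. Percent = (3.4420e-03/0.07) × 100

Percent ionization = 4.92%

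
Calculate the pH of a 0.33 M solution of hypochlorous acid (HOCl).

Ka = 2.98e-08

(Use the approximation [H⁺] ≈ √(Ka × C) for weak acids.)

[H⁺] = √(Ka × C) = √(2.98e-08 × 0.33) = 9.9167e-05. pH = -log(9.9167e-05)

pH = 4.00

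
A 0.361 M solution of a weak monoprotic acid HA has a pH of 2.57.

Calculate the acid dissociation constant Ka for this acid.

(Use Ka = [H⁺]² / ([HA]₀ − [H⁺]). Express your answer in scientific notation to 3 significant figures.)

[H⁺] = 10^(−pH) = 10^(−2.57) = 2.692e-03 M. For HA ⇌ H⁺ + A⁻, Ka = [H⁺][A⁻]/[HA] = [H⁺]² / ([HA]₀ − [H⁺]) = (2.692e-03)² / (0.361 − 2.692e-03) = 2.02e-05.

K_a = 2.02e-05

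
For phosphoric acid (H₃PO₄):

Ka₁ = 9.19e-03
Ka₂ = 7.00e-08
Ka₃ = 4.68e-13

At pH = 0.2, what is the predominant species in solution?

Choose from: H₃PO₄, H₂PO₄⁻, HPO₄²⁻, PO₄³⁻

pKa₁ = 2.04, pKa₂ = 7.15, pKa₃ = 12.33. For a polyprotic acid the predominant species crosses at each pKa: below pKa_n the protonated form dominates, above it the deprotonated form does. At pH = 0.2, the predominant species is H₃PO₄.

H₃PO₄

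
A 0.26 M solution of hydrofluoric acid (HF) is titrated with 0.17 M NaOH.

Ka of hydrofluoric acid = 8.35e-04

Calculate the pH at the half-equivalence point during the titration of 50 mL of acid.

At half-equivalence [HA] = [A⁻], so Henderson-Hasselbalch gives pH = pKa = -log(8.35e-04) = 3.08.

pH = pKa = 3.08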